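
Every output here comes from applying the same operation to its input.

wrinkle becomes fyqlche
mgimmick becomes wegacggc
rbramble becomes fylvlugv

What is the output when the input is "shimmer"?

ylmbcgg

Looking at the pairs, the operation is to shift every letter 6 places backward in the alphabet (wrapping around), then move the last 2 characters to the front (rotate right by 2).
On "shimmer": the first step gives "mbcggyl", and the second then gives "ylmbcgg".
(Check on "wrinkle": → "qlchefy" → "fyqlche" ✓)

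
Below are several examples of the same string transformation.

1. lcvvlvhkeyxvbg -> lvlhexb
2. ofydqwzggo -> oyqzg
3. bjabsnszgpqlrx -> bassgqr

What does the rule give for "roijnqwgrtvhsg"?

Looking at the pairs, the operation is to keep every other character starting from the first (positions 1st, 3rd, 5th, ...).
Applying that to "roijnqwgrtvhsg" gives "rinwrvs".

rinwrvs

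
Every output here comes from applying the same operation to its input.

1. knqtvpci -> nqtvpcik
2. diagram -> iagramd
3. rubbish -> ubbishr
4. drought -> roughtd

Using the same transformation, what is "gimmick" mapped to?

immickg

The pattern: move the first character to the end.
Doing the same to "gimmick": "immickg".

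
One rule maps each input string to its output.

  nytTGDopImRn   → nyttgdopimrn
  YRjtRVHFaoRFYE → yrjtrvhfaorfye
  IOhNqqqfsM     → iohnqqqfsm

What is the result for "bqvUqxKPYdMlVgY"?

bqvuqxkpydmlvgy

The transformation: convert every letter to lowercase.
Doing the same to "bqvUqxKPYdMlVgY": "bqvuqxkpydmlvgy".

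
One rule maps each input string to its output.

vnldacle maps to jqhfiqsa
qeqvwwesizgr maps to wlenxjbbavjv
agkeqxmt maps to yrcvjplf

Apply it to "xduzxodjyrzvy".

In each case the input is transformed by: shift every letter 5 places forward in the alphabet (wrapping around), then reverse the string.
For "xduzxodjyrzvy", step one produces "cizectiodwead"; step two turns that into "daewdoitcezic".

daewdoitcezic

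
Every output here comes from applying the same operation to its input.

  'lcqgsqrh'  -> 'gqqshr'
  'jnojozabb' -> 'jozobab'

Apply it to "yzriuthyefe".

What's happening: swap each adjacent pair of characters (1↔2, 3↔4, ...), then delete the first 2 characters.
"yzriuthyefe" → "zyirtuyhfee" → "irtuyhfee".

irtuyhfee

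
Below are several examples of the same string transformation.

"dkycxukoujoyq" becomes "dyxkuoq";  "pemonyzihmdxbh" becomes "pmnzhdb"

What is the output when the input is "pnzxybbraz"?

Each output is the input with this applied: keep every other character starting from the first (positions 1st, 3rd, 5th, ...).
Applying that to "pnzxybbraz" gives "pzyba".

pzyba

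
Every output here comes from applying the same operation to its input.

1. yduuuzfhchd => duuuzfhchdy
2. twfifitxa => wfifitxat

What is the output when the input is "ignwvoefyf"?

gnwvoefyfi

The rule is to move the first character to the end.
Applying that to "ignwvoefyf" gives "gnwvoefyfi".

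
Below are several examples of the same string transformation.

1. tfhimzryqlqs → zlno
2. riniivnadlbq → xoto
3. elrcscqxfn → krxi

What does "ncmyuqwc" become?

tise

Rule — shift every letter 6 places forward in the alphabet (wrapping around), then keep only the first 4 characters.
Applying both steps to "ncmyuqwc": "tiseawci", then "tise".
(Check on "riniivnadlbq": → "xotoobtgjrhw" → "xoto" ✓)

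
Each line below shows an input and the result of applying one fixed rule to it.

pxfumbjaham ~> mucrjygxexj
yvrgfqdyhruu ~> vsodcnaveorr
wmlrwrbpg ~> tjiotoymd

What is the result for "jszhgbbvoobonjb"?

gpwedyysllylkgy

Looking at the pairs, the operation is to shift every letter 3 places backward in the alphabet (wrapping around).
For "jszhgbbvoobonjb" the result is "gpwedyysllylkgy".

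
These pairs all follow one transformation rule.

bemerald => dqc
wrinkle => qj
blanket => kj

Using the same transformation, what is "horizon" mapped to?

ny

The rule is to shift every letter 1 place backward in the alphabet (wrapping around), then keep one character in every 3, starting at position 2 (positions 2nd, 5th, 8th, ...).
Working it through for "horizon": intermediate "gnqhynm", final "ny".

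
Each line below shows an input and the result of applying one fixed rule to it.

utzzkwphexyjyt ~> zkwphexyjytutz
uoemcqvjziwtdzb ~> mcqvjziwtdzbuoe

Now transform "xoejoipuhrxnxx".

In each case the input is transformed by: move the first 3 characters to the end (rotate left by 3).
For "xoejoipuhrxnxx" the result is "joipuhrxnxxxoe".

joipuhrxnxxxoe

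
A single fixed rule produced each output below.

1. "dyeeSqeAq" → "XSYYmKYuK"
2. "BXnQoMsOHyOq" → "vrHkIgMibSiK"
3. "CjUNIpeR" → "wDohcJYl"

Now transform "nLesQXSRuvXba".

The pattern: shift every letter 6 places backward in the alphabet (wrapping around), then flip the case of every letter.
For "nLesQXSRuvXba", step one produces "hFymKRMLopRvu"; step two turns that into "HfYMkrmlOPrVU".
(Check on "BXnQoMsOHyOq": → "VRhKiGmIBsIk" → "vrHkIgMibSiK" ✓)

HfYMkrmlOPrVU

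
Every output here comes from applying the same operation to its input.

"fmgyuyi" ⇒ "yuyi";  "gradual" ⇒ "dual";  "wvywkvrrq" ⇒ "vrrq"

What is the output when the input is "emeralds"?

The rule is to keep only the last 4 characters.
Doing the same to "emeralds": "alds".

alds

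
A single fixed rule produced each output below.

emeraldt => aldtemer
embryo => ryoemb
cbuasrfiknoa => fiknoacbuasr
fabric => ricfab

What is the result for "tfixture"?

Looking at the pairs, the operation is to swap the front and back halves of the string.
So "tfixture" becomes "turetfix".

turetfix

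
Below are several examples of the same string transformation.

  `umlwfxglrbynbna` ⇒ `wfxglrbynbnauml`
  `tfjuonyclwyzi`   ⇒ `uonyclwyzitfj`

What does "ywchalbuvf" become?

Looking at the pairs, the operation is to move the first 3 characters to the end (rotate left by 3).
So "ywchalbuvf" becomes "halbuvfywc".

halbuvfywc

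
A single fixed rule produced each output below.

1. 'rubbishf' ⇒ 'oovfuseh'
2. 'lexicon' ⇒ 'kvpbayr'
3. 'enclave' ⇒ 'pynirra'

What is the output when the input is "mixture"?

Rule — shift every letter 13 places forward in the alphabet (wrapping around) — i.e. ROT13, then move the first 2 characters to the end (rotate left by 2).
On "mixture": the first step gives "zvkgher", and the second then gives "kgherzv".

kgherzv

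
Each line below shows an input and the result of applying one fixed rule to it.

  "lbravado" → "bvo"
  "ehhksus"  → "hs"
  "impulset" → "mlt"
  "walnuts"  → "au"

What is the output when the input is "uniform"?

The pattern: keep one character in every 3, starting at position 2 (positions 2nd, 5th, 8th, ...).
Applying that to "uniform" gives "no".

no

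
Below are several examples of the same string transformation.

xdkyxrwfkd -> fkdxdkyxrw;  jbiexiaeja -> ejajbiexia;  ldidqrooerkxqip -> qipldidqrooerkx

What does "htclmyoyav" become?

yavhtclmyo

The pattern: move the last 3 characters to the front (rotate right by 3).
Doing the same to "htclmyoyav": "yavhtclmyo".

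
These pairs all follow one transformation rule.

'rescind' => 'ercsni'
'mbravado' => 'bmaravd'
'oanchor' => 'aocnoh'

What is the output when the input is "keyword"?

ekwyro

The rule is to delete the last character, then swap each adjacent pair of characters (1↔2, 3↔4, ...).
Applying both steps to "keyword": "keywor", then "ekwyro".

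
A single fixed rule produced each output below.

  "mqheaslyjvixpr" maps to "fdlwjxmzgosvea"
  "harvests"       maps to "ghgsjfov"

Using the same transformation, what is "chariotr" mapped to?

The transformation: shift every letter 12 places backward in the alphabet (wrapping around), then reverse the string.
Applying both steps to "chariotr": "qvofwchf", then "fhcwfovq".

fhcwfovq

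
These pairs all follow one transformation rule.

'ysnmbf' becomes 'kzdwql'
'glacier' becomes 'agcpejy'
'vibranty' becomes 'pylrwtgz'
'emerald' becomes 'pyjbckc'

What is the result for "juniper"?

gncphsl

In each case the input is transformed by: shift every letter 2 places backward in the alphabet (wrapping around), then move the first 3 characters to the end (rotate left by 3).
On "juniper": the first step gives "hslgncp", and the second then gives "gncphsl".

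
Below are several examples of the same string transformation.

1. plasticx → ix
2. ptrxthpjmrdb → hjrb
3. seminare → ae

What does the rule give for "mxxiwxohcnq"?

xhn

What's happening: keep every other character starting from the second (positions 2nd, 4th, 6th, ...), then delete the first 2 characters.
On "mxxiwxohcnq": the first step gives "xixhn", and the second then gives "xhn".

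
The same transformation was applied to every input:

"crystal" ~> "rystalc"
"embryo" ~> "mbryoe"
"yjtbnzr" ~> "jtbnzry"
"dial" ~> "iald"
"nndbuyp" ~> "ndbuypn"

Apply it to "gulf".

Rule — move the first character to the end.
So "gulf" becomes "ulfg".

ulfg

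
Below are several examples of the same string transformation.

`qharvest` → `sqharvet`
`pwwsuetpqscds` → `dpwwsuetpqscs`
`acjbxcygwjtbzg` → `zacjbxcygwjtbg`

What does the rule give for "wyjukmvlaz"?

The pattern: move the last character to the front, then swap the first and last characters.
On "wyjukmvlaz": the first step gives "zwyjukmvla", and the second then gives "awyjukmvlz".

awyjukmvlz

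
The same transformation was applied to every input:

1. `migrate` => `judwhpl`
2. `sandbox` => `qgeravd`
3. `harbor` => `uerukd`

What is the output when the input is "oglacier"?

odflhurj

Rule — move the first 2 characters to the end (rotate left by 2), then shift every letter 3 places forward in the alphabet (wrapping around).
On "oglacier": the first step gives "lacierog", and the second then gives "odflhurj".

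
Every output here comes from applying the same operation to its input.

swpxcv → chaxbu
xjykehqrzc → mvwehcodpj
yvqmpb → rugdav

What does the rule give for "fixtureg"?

Each output is the input with this applied: shift every letter 5 places forward in the alphabet (wrapping around), then swap the front and back halves of the string.
Working it through for "fixtureg": intermediate "kncyzwjl", final "zwjlkncy".

zwjlkncy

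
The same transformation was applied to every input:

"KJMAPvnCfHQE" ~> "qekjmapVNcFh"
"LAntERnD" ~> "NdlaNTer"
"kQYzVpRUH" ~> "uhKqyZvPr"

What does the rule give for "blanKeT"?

EtBLANk

Looking at the pairs, the operation is to flip the case of every letter, then move the last 2 characters to the front (rotate right by 2).
On "blanKeT": the first step gives "BLANkEt", and the second then gives "EtBLANk".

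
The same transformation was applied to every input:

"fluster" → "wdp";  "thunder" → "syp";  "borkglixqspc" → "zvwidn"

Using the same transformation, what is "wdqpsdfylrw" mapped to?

oaojc

In each case the input is transformed by: keep every other character starting from the second (positions 2nd, 4th, 6th, ...), then shift every letter 11 places forward in the alphabet (wrapping around).
Applying both steps to "wdqpsdfylrw": "dpdyr", then "oaojc".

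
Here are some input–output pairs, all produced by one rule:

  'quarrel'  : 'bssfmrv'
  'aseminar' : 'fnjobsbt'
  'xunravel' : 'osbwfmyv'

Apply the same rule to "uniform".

Each output is the input with this applied: shift every letter 1 place forward in the alphabet (wrapping around), then move the first 2 characters to the end (rotate left by 2).
On "uniform": the first step gives "vojgpsn", and the second then gives "jgpsnvo".

jgpsnvo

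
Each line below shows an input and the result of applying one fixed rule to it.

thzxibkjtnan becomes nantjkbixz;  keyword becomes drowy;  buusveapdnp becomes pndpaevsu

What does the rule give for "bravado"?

Each output is the input with this applied: reverse the string, then delete the last 2 characters.
"bravado" → "odavarb" → "odava".

odava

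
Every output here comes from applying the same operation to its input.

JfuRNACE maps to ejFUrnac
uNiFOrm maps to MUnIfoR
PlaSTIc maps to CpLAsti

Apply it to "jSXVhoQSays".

SJsxvHOqsAY

What's happening: flip the case of every letter, then move the last character to the front.
Starting from "jSXVhoQSays": after the first operation, "JsxvHOqsAYS"; after the second, "SJsxvHOqsAY".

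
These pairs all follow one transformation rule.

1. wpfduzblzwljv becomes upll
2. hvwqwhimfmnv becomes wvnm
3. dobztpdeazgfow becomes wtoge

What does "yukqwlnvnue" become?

wvue

What's happening: keep one character in every 3, starting at position 2 (positions 2nd, 5th, 8th, ...), then sort the characters into reverse alphabetical order.
Applying both steps to "yukqwlnvnue": "uwve", then "wvue".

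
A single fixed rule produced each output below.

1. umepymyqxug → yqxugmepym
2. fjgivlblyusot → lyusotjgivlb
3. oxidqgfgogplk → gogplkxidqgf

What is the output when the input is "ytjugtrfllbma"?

The rule is to delete the first character, then swap the front and back halves of the string.
Applying both steps to "ytjugtrfllbma": "tjugtrfllbma", then "fllbmatjugtr".
(Check on "oxidqgfgogplk": → "xidqgfgogplk" → "gogplkxidqgf" ✓)

fllbmatjugtr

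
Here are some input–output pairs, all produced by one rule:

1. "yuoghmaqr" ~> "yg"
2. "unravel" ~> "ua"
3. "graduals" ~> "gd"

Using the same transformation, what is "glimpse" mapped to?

gm

Rule — keep one character in every 3, starting at position 1 (positions 1st, 4th, 7th, ...), then delete the last character.
Applying both steps to "glimpse": "gme", then "gm".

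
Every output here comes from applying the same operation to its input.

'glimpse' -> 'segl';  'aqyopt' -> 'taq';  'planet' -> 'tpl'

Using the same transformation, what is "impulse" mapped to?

Rule — move the first 2 characters to the end (rotate left by 2), then delete the first 3 characters.
"impulse" → "pulseim" → "seim".
(Check on "planet": → "anetpl" → "tpl" ✓)

seim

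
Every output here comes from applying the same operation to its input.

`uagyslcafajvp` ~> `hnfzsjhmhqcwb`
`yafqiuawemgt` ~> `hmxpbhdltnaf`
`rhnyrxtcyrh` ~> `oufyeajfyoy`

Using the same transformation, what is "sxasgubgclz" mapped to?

The pattern: shift every letter 7 places forward in the alphabet (wrapping around), then move the first character to the end.
Applying both steps to "sxasgubgclz": "zehznbinjsg", then "ehznbinjsgz".

ehznbinjsgz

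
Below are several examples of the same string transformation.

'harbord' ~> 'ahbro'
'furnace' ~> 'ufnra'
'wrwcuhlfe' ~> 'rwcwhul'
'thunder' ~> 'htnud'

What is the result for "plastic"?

lpsat

In each case the input is transformed by: delete the last 2 characters, then swap each adjacent pair of characters (1↔2, 3↔4, ...).
Starting from "plastic": after the first operation, "plast"; after the second, "lpsat".
(Check on "thunder": → "thund" → "htnud" ✓)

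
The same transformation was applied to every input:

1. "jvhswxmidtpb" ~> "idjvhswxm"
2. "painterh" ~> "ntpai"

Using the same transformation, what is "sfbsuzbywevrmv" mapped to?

The transformation: delete the last 3 characters, then move the last 2 characters to the front (rotate right by 2).
Applying both steps to "sfbsuzbywevrmv": "sfbsuzbywev", then "evsfbsuzbyw".

evsfbsuzbyw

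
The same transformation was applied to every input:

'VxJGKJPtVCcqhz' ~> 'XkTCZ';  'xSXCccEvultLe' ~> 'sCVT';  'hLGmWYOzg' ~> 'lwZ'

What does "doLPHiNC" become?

Ohc

Looking at the pairs, the operation is to flip the case of every letter, then keep one character in every 3, starting at position 2 (positions 2nd, 5th, 8th, ...).
For "doLPHiNC", step one produces "DOlphInc"; step two turns that into "Ohc".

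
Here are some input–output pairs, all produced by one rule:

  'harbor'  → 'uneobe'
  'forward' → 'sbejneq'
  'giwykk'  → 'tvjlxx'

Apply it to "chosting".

Looking at the pairs, the operation is to shift every letter 13 places forward in the alphabet (wrapping around) — i.e. ROT13.
Doing the same to "chosting": "pubfgvat".

pubfgvat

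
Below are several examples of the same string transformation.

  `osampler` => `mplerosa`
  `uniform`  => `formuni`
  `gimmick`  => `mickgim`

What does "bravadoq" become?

vadoqbra

Each output is the input with this applied: move the first 3 characters to the end (rotate left by 3).
So "bravadoq" becomes "vadoqbra".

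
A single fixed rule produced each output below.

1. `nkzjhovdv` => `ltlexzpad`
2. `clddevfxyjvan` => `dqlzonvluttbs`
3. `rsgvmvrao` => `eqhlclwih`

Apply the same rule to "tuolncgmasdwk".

Looking at the pairs, the operation is to shift every letter 10 places backward in the alphabet (wrapping around), then reverse the string.
On "tuolncgmasdwk": the first step gives "jkebdswcqitma", and the second then gives "amtiqcwsdbekj".

amtiqcwsdbekj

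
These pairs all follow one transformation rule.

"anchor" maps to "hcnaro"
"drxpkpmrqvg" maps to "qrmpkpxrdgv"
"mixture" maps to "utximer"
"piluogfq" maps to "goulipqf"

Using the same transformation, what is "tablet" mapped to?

What's happening: move the last 2 characters to the front (rotate right by 2), then reverse the string.
Starting from "tablet": after the first operation, "ettabl"; after the second, "lbatte".

lbatte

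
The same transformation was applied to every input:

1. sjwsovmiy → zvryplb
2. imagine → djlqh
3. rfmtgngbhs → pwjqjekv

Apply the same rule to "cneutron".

Rule — delete the first 2 characters, then shift every letter 3 places forward in the alphabet (wrapping around).
"cneutron" → "eutron" → "hxwurq".
(Check on "rfmtgngbhs": → "mtgngbhs" → "pwjqjekv" ✓)

hxwurq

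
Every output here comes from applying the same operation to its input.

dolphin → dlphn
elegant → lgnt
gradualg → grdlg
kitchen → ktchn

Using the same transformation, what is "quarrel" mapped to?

qrrl

Each output is the input with this applied: remove every vowel.
Doing the same to "quarrel": "qrrl".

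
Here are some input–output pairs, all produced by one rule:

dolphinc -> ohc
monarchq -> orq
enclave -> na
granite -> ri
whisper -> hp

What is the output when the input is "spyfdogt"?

In each case the input is transformed by: keep one character in every 3, starting at position 2 (positions 2nd, 5th, 8th, ...).
Doing the same to "spyfdogt": "pdt".

pdt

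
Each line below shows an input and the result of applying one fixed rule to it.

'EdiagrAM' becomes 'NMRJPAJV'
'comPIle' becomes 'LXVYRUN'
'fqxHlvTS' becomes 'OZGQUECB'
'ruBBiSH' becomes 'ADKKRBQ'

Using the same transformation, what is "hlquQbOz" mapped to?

Looking at the pairs, the operation is to shift every letter 9 places forward in the alphabet (wrapping around), then convert every letter to uppercase.
Working it through for "hlquQbOz": intermediate "quzdZkXi", final "QUZDZKXI".

QUZDZKXI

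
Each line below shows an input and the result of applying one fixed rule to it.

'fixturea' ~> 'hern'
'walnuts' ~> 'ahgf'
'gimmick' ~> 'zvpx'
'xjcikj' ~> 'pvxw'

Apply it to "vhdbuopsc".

bcfp

What's happening: shift every letter 13 places forward in the alphabet (wrapping around) — i.e. ROT13, then keep only the last 4 characters.
For "vhdbuopsc", step one produces "iuqohbcfp"; step two turns that into "bcfp".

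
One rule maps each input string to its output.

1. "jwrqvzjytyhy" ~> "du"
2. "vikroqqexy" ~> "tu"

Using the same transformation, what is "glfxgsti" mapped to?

In each case the input is transformed by: shift every letter 4 places backward in the alphabet (wrapping around), then keep only the last 2 characters.
Working it through for "glfxgsti": intermediate "chbtcope", final "pe".

pe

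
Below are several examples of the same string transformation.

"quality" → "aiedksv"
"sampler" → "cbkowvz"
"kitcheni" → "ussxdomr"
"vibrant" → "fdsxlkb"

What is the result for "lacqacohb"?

vlkrmyamk

The transformation: shift every letter 10 places forward in the alphabet (wrapping around), then take characters alternately from the front and the back (1st, last, 2nd, 2nd-last, ...).
Applying that to "lacqacohb" gives "vlkrmyamk".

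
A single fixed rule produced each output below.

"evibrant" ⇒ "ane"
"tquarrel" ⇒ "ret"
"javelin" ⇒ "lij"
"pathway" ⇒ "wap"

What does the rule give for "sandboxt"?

oxs

What's happening: swap the first and last characters, then keep only the last 3 characters.
Working it through for "sandboxt": intermediate "tandboxs", final "oxs".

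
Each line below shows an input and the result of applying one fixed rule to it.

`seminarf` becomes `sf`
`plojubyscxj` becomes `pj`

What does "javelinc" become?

In each case the input is transformed by: take characters alternately from the front and the back (1st, last, 2nd, 2nd-last, ...), then keep only the first 2 characters.
Starting from "javelinc": after the first operation, "jcanviel"; after the second, "jc".

jc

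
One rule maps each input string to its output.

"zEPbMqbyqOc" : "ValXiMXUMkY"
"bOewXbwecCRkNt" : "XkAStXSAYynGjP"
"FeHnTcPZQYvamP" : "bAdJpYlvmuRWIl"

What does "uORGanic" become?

QkncWJEY

The rule is to flip the case of every letter, then shift every letter 4 places backward in the alphabet (wrapping around).
Working it through for "uORGanic": intermediate "UorgANIC", final "QkncWJEY".
(Check on "FeHnTcPZQYvamP": → "fEhNtCpzqyVAMp" → "bAdJpYlvmuRWIl" ✓)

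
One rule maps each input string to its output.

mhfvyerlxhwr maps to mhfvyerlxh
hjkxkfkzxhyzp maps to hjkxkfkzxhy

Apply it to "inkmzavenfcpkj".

inkmzavenfcp

The transformation: delete the last 2 characters.
For "inkmzavenfcpkj" the result is "inkmzavenfcp".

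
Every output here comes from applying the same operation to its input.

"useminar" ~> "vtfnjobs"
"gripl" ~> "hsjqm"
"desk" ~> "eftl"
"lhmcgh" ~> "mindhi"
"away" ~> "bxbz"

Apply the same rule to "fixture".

gjyuvsf

Rule — shift every letter 1 place forward in the alphabet (wrapping around).
So "fixture" becomes "gjyuvsf".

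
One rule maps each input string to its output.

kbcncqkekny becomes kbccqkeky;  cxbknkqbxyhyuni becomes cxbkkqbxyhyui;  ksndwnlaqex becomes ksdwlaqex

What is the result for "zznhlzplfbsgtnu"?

zzhlzplfbsgtu

In each case the input is transformed by: remove every "n".
So "zznhlzplfbsgtnu" becomes "zzhlzplfbsgtu".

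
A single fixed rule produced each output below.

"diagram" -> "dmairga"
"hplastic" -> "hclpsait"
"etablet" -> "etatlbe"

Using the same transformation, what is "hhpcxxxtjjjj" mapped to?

hjphxcxxjtjj

Each output is the input with this applied: move the last character to the front, then swap each adjacent pair of characters (1↔2, 3↔4, ...).
So "hhpcxxxtjjjj" becomes "hjphxcxxjtjj".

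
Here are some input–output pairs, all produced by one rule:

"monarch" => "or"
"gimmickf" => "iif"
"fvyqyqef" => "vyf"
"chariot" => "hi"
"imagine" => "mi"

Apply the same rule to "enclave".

The transformation: keep one character in every 3, starting at position 2 (positions 2nd, 5th, 8th, ...).
"enclave" → "na".

na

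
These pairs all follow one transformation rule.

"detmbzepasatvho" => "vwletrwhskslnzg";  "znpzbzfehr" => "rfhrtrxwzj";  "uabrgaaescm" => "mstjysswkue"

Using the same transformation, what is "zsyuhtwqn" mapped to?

rkqmzloif

The rule is to shift every letter 8 places backward in the alphabet (wrapping around).
So "zsyuhtwqn" becomes "rkqmzloif".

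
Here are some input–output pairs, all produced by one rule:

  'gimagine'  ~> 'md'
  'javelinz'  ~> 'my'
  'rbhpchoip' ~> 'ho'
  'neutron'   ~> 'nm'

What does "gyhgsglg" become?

kf

The pattern: shift every letter 1 place backward in the alphabet (wrapping around), then keep only the last 2 characters.
Applying both steps to "gyhgsglg": "fxgfrfkf", then "kf".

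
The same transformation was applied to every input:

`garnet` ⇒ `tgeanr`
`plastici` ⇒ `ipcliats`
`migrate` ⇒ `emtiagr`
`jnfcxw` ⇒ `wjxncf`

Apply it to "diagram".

The pattern: take characters alternately from the front and the back (1st, last, 2nd, 2nd-last, ...), then swap each adjacent pair of characters (1↔2, 3↔4, ...).
"diagram" → "dmiaarg" → "mdairag".

mdairag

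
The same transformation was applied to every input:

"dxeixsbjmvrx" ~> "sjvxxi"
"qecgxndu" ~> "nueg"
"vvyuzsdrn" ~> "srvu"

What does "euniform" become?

Each output is the input with this applied: keep every other character starting from the second (positions 2nd, 4th, 6th, ...), then move the first 2 characters to the end (rotate left by 2).
For "euniform", step one produces "uiom"; step two turns that into "omui".

omui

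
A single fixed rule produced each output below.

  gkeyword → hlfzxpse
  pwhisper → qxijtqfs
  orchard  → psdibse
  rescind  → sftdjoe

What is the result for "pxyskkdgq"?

Each output is the input with this applied: shift every letter 1 place forward in the alphabet (wrapping around).
So "pxyskkdgq" becomes "qyztllehr".

qyztllehr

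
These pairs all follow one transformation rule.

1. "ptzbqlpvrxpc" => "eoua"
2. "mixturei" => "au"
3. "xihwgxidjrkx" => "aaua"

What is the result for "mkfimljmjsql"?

ioo

Looking at the pairs, the operation is to shift every letter 3 places forward in the alphabet (wrapping around), then keep only the vowels.
For "mkfimljmjsql" the result is "ioo".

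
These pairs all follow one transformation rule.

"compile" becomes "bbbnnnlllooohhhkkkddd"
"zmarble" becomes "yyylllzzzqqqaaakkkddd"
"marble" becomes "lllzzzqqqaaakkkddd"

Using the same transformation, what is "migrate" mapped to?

lllhhhfffqqqzzzsssddd

Rule — repeat every character 3 times, then shift every letter 1 place backward in the alphabet (wrapping around).
"migrate" → "mmmiiigggrrraaattteee" → "lllhhhfffqqqzzzsssddd".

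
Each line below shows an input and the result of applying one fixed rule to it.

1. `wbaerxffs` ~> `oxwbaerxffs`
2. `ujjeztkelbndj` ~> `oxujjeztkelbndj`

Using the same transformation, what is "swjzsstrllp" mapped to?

oxswjzsstrllp

Rule — prepend "ox".
Doing the same to "swjzsstrllp": "oxswjzsstrllp".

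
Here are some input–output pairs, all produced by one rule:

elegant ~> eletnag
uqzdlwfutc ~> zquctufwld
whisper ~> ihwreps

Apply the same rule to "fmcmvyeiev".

The rule is to move the first 3 characters to the end (rotate left by 3), then reverse the string.
For "fmcmvyeiev", step one produces "mvyeievfmc"; step two turns that into "cmfveieyvm".

cmfveieyvm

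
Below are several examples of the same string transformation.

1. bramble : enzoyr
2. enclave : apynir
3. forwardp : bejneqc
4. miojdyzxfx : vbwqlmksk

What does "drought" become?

The pattern: shift every letter 13 places forward in the alphabet (wrapping around) — i.e. ROT13, then delete the first character.
Starting from "drought": after the first operation, "qebhtug"; after the second, "ebhtug".

ebhtug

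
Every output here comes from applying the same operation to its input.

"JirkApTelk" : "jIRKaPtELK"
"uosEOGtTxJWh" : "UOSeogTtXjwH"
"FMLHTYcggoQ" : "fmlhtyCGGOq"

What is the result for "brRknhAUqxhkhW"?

Rule — flip the case of every letter.
So "brRknhAUqxhkhW" becomes "BRrKNHauQXHKHw".

BRrKNHauQXHKHw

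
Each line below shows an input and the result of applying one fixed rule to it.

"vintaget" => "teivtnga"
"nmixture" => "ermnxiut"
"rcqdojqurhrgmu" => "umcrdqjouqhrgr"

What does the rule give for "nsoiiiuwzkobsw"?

wssnioiiwukzbo

The transformation: move the last 2 characters to the front (rotate right by 2), then swap each adjacent pair of characters (1↔2, 3↔4, ...).
Working it through for "nsoiiiuwzkobsw": intermediate "swnsoiiiuwzkob", final "wssnioiiwukzbo".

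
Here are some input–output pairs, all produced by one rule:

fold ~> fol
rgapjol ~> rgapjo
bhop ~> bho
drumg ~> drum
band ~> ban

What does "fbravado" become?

Each output is the input with this applied: delete the last character.
"fbravado" → "fbravad".

fbravad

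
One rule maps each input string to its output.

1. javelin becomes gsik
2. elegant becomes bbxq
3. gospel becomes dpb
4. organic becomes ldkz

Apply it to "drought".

The pattern: keep every other character starting from the first (positions 1st, 3rd, 5th, ...), then shift every letter 3 places backward in the alphabet (wrapping around).
Working it through for "drought": intermediate "dogt", final "aldq".

aldq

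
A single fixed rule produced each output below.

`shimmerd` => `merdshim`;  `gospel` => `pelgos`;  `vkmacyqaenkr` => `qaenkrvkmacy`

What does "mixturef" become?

The transformation: swap the front and back halves of the string.
For "mixturef" the result is "urefmixt".

urefmixt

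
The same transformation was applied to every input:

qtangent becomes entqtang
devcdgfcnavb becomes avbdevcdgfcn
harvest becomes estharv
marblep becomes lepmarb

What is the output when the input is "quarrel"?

relquar

Each output is the input with this applied: move the last 3 characters to the front (rotate right by 3).
Doing the same to "quarrel": "relquar".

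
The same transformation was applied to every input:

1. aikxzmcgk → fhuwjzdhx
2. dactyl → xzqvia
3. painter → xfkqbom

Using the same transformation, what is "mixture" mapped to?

Each output is the input with this applied: move the first character to the end, then shift every letter 3 places backward in the alphabet (wrapping around).
Applying that to "mixture" gives "fuqrobj".

fuqrobj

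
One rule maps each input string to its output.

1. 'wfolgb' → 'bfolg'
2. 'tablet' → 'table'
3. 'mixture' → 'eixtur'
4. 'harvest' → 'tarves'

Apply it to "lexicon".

nexico

In each case the input is transformed by: delete the first character, then move the last character to the front.
Working it through for "lexicon": intermediate "exicon", final "nexico".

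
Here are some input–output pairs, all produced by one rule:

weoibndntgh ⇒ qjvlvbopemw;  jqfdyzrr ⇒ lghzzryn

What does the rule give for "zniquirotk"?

ycqzwbshvq

Looking at the pairs, the operation is to move the first 3 characters to the end (rotate left by 3), then shift every letter 8 places forward in the alphabet (wrapping around).
For "zniquirotk", step one produces "quirotkzni"; step two turns that into "ycqzwbshvq".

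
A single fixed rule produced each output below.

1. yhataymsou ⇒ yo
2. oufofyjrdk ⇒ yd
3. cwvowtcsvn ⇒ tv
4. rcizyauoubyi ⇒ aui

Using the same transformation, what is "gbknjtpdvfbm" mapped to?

What's happening: delete the first 3 characters, then keep one character in every 3, starting at position 3 (positions 3rd, 6th, 9th, ...).
On "gbknjtpdvfbm": the first step gives "njtpdvfbm", and the second then gives "tvm".

tvm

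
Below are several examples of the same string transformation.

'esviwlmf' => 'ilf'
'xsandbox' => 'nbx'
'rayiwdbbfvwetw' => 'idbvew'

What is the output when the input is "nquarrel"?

Looking at the pairs, the operation is to delete the first 2 characters, then keep every other character starting from the second (positions 2nd, 4th, 6th, ...).
For "nquarrel", step one produces "uarrel"; step two turns that into "arl".
(Check on "esviwlmf": → "viwlmf" → "ilf" ✓)

arl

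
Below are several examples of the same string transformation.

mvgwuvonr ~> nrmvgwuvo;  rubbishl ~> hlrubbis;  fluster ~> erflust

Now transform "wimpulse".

sewimpul

Looking at the pairs, the operation is to move the last 2 characters to the front (rotate right by 2).
Applying that to "wimpulse" gives "sewimpul".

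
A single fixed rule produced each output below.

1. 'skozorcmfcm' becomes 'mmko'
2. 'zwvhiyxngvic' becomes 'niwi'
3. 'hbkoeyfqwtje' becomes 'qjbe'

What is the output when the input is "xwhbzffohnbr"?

In each case the input is transformed by: keep one character in every 3, starting at position 2 (positions 2nd, 5th, 8th, ...), then move the first 2 characters to the end (rotate left by 2).
Working it through for "xwhbzffohnbr": intermediate "wzob", final "obwz".
(Check on "skozorcmfcm": → "komm" → "mmko" ✓)

obwz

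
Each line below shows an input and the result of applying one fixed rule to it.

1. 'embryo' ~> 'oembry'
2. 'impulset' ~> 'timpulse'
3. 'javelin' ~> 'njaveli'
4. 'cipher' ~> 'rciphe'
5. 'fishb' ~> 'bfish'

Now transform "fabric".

cfabri

The transformation: move the last character to the front.
Applying that to "fabric" gives "cfabri".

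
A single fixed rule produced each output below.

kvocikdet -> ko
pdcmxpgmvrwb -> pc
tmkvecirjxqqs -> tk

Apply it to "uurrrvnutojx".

ur

Each output is the input with this applied: keep every other character starting from the first (positions 1st, 3rd, 5th, ...), then keep only the first 2 characters.
For "uurrrvnutojx", step one produces "urrntj"; step two turns that into "ur".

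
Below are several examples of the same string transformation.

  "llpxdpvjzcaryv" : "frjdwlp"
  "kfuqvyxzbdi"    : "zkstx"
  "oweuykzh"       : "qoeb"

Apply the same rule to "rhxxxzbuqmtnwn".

What's happening: keep every other character starting from the second (positions 2nd, 4th, 6th, ...), then shift every letter 6 places backward in the alphabet (wrapping around).
On "rhxxxzbuqmtnwn": the first step gives "hxzumnn", and the second then gives "brtoghh".

brtoghh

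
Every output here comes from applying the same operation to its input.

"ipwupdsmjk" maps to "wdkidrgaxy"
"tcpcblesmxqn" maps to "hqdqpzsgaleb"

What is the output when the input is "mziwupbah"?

anwkidpov

Each output is the input with this applied: shift every letter 12 places backward in the alphabet (wrapping around).
Doing the same to "mziwupbah": "anwkidpov".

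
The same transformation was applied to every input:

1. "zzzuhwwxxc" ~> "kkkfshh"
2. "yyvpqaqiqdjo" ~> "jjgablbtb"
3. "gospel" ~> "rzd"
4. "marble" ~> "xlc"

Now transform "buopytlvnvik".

In each case the input is transformed by: shift every letter 11 places forward in the alphabet (wrapping around), then delete the last 3 characters.
For "buopytlvnvik", step one produces "mfzajewgygtv"; step two turns that into "mfzajewgy".

mfzajewgy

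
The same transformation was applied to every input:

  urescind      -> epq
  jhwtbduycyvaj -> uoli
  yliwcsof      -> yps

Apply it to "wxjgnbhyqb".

kal

Each output is the input with this applied: keep one character in every 3, starting at position 2 (positions 2nd, 5th, 8th, ...), then shift every letter 13 places forward in the alphabet (wrapping around) — i.e. ROT13.
Working it through for "wxjgnbhyqb": intermediate "xny", final "kal".
(Check on "yliwcsof": → "lcf" → "yps" ✓)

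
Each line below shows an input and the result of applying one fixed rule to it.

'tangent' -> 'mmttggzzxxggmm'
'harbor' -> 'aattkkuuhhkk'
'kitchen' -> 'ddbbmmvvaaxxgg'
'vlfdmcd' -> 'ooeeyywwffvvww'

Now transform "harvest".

Looking at the pairs, the operation is to double every character, then shift every letter 7 places backward in the alphabet (wrapping around).
On "harvest": the first step gives "hhaarrvveesstt", and the second then gives "aattkkooxxllmm".

aattkkooxxllmm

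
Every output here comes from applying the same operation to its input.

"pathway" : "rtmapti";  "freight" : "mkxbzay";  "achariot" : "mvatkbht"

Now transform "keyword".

The pattern: swap the first and last characters, then shift every letter 7 places backward in the alphabet (wrapping around).
Applying both steps to "keyword": "deywork", then "wxrphkd".

wxrphkd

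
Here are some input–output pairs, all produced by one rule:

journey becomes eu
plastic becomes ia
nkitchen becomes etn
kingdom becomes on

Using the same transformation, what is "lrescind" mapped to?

The pattern: reverse the string, then keep one character in every 3, starting at position 2 (positions 2nd, 5th, 8th, ...).
"lrescind" → "dnicserl" → "nsl".

nsl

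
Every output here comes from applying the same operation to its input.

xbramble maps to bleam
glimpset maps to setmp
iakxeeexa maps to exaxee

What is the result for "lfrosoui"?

Rule — delete the first 3 characters, then move the last 3 characters to the front (rotate right by 3).
"lfrosoui" → "osoui" → "ouios".

ouios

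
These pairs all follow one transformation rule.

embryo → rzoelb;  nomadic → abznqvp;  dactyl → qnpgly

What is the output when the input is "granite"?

tenavgr

What's happening: shift every letter 13 places forward in the alphabet (wrapping around) — i.e. ROT13.
On "granite" that produces "tenavgr".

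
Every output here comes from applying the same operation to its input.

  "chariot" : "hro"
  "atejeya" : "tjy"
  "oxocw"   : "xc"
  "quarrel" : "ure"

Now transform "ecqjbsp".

cjs

The transformation: keep every other character starting from the second (positions 2nd, 4th, 6th, ...).
For "ecqjbsp" the result is "cjs".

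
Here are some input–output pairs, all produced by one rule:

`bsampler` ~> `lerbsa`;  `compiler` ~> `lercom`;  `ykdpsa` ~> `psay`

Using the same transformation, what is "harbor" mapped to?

Rule — move the last 3 characters to the front (rotate right by 3), then delete the last 2 characters.
Working it through for "harbor": intermediate "borhar", final "borh".

borh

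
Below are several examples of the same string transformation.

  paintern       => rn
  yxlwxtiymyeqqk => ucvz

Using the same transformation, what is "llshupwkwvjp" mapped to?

Each output is the input with this applied: keep one character in every 3, starting at position 3 (positions 3rd, 6th, 9th, ...), then shift every letter 9 places forward in the alphabet (wrapping around).
Applying that to "llshupwkwvjp" gives "byfy".

byfy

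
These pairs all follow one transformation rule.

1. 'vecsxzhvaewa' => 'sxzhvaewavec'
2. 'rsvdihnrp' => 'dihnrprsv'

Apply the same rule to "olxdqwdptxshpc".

What's happening: move the first 3 characters to the end (rotate left by 3).
So "olxdqwdptxshpc" becomes "dqwdptxshpcolx".

dqwdptxshpcolx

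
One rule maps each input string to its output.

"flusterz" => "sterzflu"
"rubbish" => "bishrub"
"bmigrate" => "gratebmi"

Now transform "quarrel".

Each output is the input with this applied: move the first 3 characters to the end (rotate left by 3).
Applying that to "quarrel" gives "rrelqua".

rrelqua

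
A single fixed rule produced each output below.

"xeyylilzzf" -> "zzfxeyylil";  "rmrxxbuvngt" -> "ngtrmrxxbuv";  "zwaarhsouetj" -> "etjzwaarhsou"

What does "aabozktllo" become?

lloaabozkt

Each output is the input with this applied: move the last 3 characters to the front (rotate right by 3).
So "aabozktllo" becomes "lloaabozkt".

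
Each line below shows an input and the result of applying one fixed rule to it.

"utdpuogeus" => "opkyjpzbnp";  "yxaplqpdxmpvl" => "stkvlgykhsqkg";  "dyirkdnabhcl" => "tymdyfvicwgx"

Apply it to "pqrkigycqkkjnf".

What's happening: shift every letter 5 places backward in the alphabet (wrapping around), then swap each adjacent pair of characters (1↔2, 3↔4, ...).
"pqrkigycqkkjnf" → "lkfmbdxtflefai".

lkfmbdxtflefai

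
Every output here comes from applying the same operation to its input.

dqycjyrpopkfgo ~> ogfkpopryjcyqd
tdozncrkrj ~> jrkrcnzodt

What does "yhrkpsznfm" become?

mfnzspkrhy

Rule — reverse the string.
Applying that to "yhrkpsznfm" gives "mfnzspkrhy".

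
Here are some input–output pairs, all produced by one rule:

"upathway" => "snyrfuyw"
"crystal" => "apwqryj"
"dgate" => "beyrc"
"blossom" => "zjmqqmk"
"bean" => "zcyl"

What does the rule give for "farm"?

The transformation: shift every letter 2 places backward in the alphabet (wrapping around).
On "farm" that produces "dypk".

dypk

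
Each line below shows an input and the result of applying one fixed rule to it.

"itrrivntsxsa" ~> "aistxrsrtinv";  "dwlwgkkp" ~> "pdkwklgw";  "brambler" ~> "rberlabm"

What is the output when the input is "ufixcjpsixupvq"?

In each case the input is transformed by: reverse the string, then take characters alternately from the front and the back (1st, last, 2nd, 2nd-last, ...).
Working it through for "ufixcjpsixupvq": intermediate "qvpuxispjcxifu", final "quvfpiuxxcijsp".

quvfpiuxxcijsp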